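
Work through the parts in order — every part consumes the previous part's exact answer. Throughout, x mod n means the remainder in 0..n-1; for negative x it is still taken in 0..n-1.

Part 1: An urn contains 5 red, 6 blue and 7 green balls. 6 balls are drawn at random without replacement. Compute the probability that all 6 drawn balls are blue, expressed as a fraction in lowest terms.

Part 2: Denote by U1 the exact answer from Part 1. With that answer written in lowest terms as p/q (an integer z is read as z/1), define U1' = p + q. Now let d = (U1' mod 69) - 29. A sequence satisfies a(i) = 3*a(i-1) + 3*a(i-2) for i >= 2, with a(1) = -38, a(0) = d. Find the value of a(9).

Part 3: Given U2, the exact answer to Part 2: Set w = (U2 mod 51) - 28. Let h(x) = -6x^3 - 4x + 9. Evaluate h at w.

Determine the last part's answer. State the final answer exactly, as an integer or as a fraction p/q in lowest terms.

-47

Part 1: total draws C(18,6) = 18564; favorable C(6,6) = 1; P = 1/18564; answer 1/18564
Part 2: U1 = 1/18564; threaded value p + q = 18565; d = -25; a(2) = 3*(-38) + 3*(-25) = -189; iterating: a(2)=-189, a(3)=-681, a(4)=-2610, a(5)=-9873, a(6)=-37449, a(7)=-141966, a(8)=-538245, a(9)=-2040633; answer -2040633
Part 3: U2 = -2040633; w = 2; -6*(2)^3 - 4*(2)^1 + 9 = (-48) + (-8) + (9) = -47; answer -47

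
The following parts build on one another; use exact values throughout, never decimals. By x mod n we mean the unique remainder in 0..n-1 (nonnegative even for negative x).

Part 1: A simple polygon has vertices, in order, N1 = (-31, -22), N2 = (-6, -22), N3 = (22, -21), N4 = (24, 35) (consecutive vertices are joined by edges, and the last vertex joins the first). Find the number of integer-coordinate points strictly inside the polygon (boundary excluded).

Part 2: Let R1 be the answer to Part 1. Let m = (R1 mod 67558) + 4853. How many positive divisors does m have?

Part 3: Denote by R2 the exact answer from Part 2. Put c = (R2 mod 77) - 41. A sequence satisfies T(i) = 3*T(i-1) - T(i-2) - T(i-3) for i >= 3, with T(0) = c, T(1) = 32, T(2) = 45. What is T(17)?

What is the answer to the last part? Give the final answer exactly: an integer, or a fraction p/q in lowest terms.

Part 1: cross terms: (-31*-22 - -6*-22)=550, (-6*-21 - 22*-22)=610, (22*35 - 24*-21)=1274, (24*-22 - -31*35)=557; twice the area = |2991| = 2991; area = 2991/2; boundary points = 25 + 1 + 2 + 1 = 29; strictly interior points = area - boundary/2 + 1 = 1482; answer 1482
Part 2: R1 = 1482; m = 6335; 6335 = 5 * 7 * 181; number of divisors = (1+1) * (1+1) * (1+1) = 8; answer 8
Part 3: R2 = 8; c = -33; T(3) = 3*(45) - 1*(32) - 1*(-33) = 136; iterating: T(3)=136, T(4)=331, T(5)=812, T(6)=1969, T(7)=4764, T(8)=11511, T(9)=27800, T(10)=67125, T(11)=162064, T(12)=391267, T(13)=944612, T(14)=2280505, T(15)=5505636, T(16)=13291791, T(17)=32089232; answer 32089232

32089232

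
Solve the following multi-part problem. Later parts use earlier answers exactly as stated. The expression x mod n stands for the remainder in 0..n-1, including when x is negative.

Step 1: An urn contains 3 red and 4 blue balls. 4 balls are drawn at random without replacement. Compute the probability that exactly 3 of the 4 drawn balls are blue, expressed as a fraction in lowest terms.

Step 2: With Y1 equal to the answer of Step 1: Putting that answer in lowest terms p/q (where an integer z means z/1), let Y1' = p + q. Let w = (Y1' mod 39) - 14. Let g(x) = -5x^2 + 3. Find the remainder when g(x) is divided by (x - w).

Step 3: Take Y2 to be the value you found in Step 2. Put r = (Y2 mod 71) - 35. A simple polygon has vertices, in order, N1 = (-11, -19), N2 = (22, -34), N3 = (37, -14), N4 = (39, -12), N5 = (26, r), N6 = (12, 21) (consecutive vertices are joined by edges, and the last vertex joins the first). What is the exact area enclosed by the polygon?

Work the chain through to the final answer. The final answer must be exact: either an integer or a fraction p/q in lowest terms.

1366

Step 1: total draws C(7,4) = 35; favorable C(4,3)*C(3,1) = 12; P = 12/35; answer 12/35
Step 2: Y1 = 12/35; threaded value p + q = 47; w = -6; remainder = value at the root: -5*(-6)^2 + 3 = (-180) + (3) = -177; answer -177
Step 3: Y2 = -177; r = 1; cross terms: (-11*-34 - 22*-19)=792, (22*-14 - 37*-34)=950, (37*-12 - 39*-14)=102, (39*1 - 26*-12)=351, (26*21 - 12*1)=534, (12*-19 - -11*21)=3; twice the area = |2732| = 2732; area = 1366; answer 1366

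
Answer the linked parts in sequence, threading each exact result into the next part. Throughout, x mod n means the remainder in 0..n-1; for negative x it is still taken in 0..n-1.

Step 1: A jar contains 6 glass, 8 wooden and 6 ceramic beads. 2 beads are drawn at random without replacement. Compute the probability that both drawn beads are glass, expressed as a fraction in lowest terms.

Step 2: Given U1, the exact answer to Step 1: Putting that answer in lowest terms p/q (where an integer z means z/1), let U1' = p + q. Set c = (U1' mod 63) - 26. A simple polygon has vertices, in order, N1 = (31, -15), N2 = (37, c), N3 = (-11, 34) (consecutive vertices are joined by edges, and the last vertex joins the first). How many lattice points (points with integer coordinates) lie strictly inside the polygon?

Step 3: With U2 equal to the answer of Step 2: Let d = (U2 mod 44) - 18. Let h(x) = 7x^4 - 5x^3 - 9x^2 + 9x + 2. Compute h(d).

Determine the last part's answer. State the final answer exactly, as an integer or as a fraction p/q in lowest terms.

3572

Step 1: total draws C(20,2) = 190; favorable C(6,2) = 15; P = 3/38; answer 3/38
Step 2: U1 = 3/38; threaded value p + q = 41; c = 15; cross terms: (31*15 - 37*-15)=1020, (37*34 - -11*15)=1423, (-11*-15 - 31*34)=-889; twice the area = |1554| = 1554; area = 777; boundary points = 6 + 1 + 7 = 14; strictly interior points = area - boundary/2 + 1 = 771; answer 771
Step 3: U2 = 771; d = 5; 7*(5)^4 - 5*(5)^3 - 9*(5)^2 + 9*(5)^1 + 2 = (4375) + (-625) + (-225) + (45) + (2) = 3572; answer 3572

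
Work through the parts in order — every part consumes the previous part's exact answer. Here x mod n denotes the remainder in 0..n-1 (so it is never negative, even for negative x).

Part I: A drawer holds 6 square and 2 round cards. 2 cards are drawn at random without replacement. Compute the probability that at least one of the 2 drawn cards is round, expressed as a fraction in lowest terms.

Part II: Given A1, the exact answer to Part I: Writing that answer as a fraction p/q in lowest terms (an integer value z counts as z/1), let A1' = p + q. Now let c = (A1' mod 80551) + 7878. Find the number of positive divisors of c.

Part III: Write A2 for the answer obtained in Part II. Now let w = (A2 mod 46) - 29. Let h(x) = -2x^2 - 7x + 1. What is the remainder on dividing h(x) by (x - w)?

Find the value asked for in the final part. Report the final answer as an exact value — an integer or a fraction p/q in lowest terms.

Part I: total draws C(8,2) = 28; complement C(6,2) = 15; favorable 28 - 15 = 13; P = 13/28; answer 13/28
Part II: A1 = 13/28; threaded value p + q = 41; c = 7919; 7919 is prime, so its only divisors are 1 and 7919; count = 2; answer 2
Part III: A2 = 2; w = -27; remainder = value at the root: -2*(-27)^2 - 7*(-27)^1 + 1 = (-1458) + (189) + (1) = -1268; answer -1268

-1268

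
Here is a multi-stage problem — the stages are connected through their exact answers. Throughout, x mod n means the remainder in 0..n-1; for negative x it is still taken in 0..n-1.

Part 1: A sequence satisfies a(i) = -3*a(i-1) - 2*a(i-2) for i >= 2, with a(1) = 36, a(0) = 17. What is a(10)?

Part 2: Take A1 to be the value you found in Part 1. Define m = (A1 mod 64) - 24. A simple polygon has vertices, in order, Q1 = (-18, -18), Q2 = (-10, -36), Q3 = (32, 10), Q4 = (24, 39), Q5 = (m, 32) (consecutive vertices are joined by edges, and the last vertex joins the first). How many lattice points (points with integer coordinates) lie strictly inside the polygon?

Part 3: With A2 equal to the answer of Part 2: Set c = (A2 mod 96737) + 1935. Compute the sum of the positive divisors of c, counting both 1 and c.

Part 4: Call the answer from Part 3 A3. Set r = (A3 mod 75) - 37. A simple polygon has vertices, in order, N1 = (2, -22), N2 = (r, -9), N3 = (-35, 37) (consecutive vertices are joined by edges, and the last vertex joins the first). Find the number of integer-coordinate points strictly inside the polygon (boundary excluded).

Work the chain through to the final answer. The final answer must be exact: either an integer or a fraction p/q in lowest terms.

Part 1: a(2) = -3*(36) - 2*(17) = -142; iterating: a(2)=-142, a(3)=354, a(4)=-778, a(5)=1626, a(6)=-3322, a(7)=6714, a(8)=-13498, a(9)=27066, a(10)=-54202; answer -54202
Part 2: A1 = -54202; m = -18; cross terms: (-18*-36 - -10*-18)=468, (-10*10 - 32*-36)=1052, (32*39 - 24*10)=1008, (24*32 - -18*39)=1470, (-18*-18 - -18*32)=900; twice the area = |4898| = 4898; area = 2449; boundary points = 2 + 2 + 1 + 7 + 50 = 62; strictly interior points = area - boundary/2 + 1 = 2419; answer 2419
Part 3: A2 = 2419; c = 4354; 4354 = 2 * 7 * 311; sigma = (1 + 2) * (1 + 7) * (1 + 311) = 3 * 8 * 312 = 7488; answer 7488
Part 4: A3 = 7488; r = 26; cross terms: (2*-9 - 26*-22)=554, (26*37 - -35*-9)=647, (-35*-22 - 2*37)=696; twice the area = |1897| = 1897; area = 1897/2; boundary points = 1 + 1 + 1 = 3; strictly interior points = area - boundary/2 + 1 = 948; answer 948

948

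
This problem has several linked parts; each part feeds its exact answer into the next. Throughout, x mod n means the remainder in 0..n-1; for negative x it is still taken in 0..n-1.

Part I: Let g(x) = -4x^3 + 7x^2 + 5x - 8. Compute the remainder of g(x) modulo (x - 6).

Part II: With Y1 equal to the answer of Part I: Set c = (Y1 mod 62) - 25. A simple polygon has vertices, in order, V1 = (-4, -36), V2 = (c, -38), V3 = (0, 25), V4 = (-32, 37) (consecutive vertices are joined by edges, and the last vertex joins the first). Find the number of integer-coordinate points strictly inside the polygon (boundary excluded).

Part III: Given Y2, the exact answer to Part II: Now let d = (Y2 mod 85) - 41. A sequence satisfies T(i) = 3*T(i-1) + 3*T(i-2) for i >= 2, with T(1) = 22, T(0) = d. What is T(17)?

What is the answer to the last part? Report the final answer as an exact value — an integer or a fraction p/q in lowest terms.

-14549922918

Part I: remainder = value at the root: -4*(6)^3 + 7*(6)^2 + 5*(6)^1 - 8 = (-864) + (252) + (30) + (-8) = -590; answer -590
Part II: Y1 = -590; c = 5; cross terms: (-4*-38 - 5*-36)=332, (5*25 - 0*-38)=125, (0*37 - -32*25)=800, (-32*-36 - -4*37)=1300; twice the area = |2557| = 2557; area = 2557/2; boundary points = 1 + 1 + 4 + 1 = 7; strictly interior points = area - boundary/2 + 1 = 1276; answer 1276
Part III: Y2 = 1276; d = -40; T(2) = 3*(22) + 3*(-40) = -54; iterating: T(2)=-54, T(3)=-96, T(4)=-450, T(5)=-1638, T(6)=-6264, T(7)=-23706, T(8)=-89910, T(9)=-340848, T(10)=-1292274, T(11)=-4899366, T(12)=-18574920, T(13)=-70422858, T(14)=-266993334, T(15)=-1012248576, T(16)=-3837725730, T(17)=-14549922918; answer -14549922918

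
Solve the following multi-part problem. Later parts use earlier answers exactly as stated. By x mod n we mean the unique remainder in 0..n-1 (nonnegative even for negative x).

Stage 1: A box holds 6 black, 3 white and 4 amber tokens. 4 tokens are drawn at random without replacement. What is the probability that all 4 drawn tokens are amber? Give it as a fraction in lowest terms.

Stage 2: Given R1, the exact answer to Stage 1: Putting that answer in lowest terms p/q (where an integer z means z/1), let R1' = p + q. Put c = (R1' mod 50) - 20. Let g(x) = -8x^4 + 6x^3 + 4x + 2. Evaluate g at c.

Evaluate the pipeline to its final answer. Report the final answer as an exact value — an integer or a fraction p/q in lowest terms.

Stage 1: total draws C(13,4) = 715; favorable C(4,4) = 1; P = 1/715; answer 1/715
Stage 2: R1 = 1/715; threaded value p + q = 716; c = -4; -8*(-4)^4 + 6*(-4)^3 + 4*(-4)^1 + 2 = (-2048) + (-384) + (-16) + (2) = -2446; answer -2446

-2446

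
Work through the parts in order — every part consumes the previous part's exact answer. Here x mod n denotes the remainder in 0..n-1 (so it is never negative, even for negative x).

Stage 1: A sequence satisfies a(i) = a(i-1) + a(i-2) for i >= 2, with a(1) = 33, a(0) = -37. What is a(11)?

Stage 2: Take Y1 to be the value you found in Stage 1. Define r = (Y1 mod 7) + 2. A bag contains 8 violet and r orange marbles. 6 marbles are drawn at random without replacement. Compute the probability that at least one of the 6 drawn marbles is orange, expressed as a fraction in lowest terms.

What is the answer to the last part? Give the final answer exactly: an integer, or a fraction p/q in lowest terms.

Stage 1: a(2) = 1*(33) + 1*(-37) = -4; iterating: a(2)=-4, a(3)=29, a(4)=25, a(5)=54, a(6)=79, a(7)=133, a(8)=212, a(9)=345, a(10)=557, a(11)=902; answer 902
Stage 2: Y1 = 902; r = 8; total draws C(16,6) = 8008; complement C(8,6) = 28; favorable 8008 - 28 = 7980; P = 285/286; answer 285/286

285/286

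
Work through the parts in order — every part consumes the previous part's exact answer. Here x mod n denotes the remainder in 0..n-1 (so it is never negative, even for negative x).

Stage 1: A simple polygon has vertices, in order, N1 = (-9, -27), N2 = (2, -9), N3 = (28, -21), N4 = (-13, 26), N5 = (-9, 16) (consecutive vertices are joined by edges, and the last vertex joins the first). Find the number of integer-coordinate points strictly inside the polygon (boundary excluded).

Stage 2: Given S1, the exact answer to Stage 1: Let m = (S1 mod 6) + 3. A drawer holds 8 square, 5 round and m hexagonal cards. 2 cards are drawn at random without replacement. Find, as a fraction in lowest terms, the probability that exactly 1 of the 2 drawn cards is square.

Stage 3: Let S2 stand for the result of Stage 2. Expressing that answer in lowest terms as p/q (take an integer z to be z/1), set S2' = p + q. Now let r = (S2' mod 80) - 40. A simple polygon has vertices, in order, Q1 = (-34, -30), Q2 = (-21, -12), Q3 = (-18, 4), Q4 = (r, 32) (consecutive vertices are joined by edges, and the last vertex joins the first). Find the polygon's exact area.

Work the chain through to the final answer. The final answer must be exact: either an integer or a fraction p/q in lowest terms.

Stage 1: cross terms: (-9*-9 - 2*-27)=135, (2*-21 - 28*-9)=210, (28*26 - -13*-21)=455, (-13*16 - -9*26)=26, (-9*-27 - -9*16)=387; twice the area = |1213| = 1213; area = 1213/2; boundary points = 1 + 2 + 1 + 2 + 43 = 49; strictly interior points = area - boundary/2 + 1 = 583; answer 583
Stage 2: S1 = 583; m = 4; total draws C(17,2) = 136; favorable C(8,1)*C(9,1) = 72; P = 9/17; answer 9/17
Stage 3: S2 = 9/17; threaded value p + q = 26; r = -14; cross terms: (-34*-12 - -21*-30)=-222, (-21*4 - -18*-12)=-300, (-18*32 - -14*4)=-520, (-14*-30 - -34*32)=1508; twice the area = |466| = 466; area = 233; answer 233

233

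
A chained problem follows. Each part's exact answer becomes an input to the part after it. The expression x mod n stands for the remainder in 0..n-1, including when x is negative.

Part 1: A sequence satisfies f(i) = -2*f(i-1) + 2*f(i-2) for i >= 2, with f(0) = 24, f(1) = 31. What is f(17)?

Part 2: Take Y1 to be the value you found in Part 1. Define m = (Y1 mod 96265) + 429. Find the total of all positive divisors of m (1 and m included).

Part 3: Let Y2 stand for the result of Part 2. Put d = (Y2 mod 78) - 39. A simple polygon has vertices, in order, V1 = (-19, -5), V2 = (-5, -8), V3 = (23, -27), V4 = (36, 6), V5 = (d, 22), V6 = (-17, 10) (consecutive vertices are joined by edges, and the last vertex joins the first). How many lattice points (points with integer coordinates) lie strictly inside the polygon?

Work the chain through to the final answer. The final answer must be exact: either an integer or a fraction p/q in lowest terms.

Part 1: f(2) = -2*(31) + 2*(24) = -14; iterating: f(2)=-14, f(3)=90, f(4)=-208, f(5)=596, f(6)=-1608, f(7)=4408, f(8)=-12032, f(9)=32880, f(10)=-89824, f(11)=245408, f(12)=-670464, f(13)=1831744, f(14)=-5004416, f(15)=13672320, f(16)=-37353472, f(17)=102051584; answer 102051584
Part 2: Y1 = 102051584; m = 11113; 11113 is prime, so its only divisors are 1 and 11113; sigma = 1 + 11113 = 11114; answer 11114
Part 3: Y2 = 11114; d = -1; cross terms: (-19*-8 - -5*-5)=127, (-5*-27 - 23*-8)=319, (23*6 - 36*-27)=1110, (36*22 - -1*6)=798, (-1*10 - -17*22)=364, (-17*-5 - -19*10)=275; twice the area = |2993| = 2993; area = 2993/2; boundary points = 1 + 1 + 1 + 1 + 4 + 1 = 9; strictly interior points = area - boundary/2 + 1 = 1493; answer 1493

1493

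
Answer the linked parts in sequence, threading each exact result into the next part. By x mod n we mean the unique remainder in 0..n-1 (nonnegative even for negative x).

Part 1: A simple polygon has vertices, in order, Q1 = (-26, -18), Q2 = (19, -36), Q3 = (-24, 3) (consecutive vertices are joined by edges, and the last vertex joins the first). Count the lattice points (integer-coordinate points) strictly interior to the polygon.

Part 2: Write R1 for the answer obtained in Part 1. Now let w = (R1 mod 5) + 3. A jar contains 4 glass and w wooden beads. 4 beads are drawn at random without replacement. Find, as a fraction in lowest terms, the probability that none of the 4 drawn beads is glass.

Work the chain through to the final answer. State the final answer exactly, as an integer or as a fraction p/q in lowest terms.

Part 1: cross terms: (-26*-36 - 19*-18)=1278, (19*3 - -24*-36)=-807, (-24*-18 - -26*3)=510; twice the area = |981| = 981; area = 981/2; boundary points = 9 + 1 + 1 = 11; strictly interior points = area - boundary/2 + 1 = 486; answer 486
Part 2: R1 = 486; w = 4; total draws C(8,4) = 70; favorable C(4,4) = 1; P = 1/70; answer 1/70

1/70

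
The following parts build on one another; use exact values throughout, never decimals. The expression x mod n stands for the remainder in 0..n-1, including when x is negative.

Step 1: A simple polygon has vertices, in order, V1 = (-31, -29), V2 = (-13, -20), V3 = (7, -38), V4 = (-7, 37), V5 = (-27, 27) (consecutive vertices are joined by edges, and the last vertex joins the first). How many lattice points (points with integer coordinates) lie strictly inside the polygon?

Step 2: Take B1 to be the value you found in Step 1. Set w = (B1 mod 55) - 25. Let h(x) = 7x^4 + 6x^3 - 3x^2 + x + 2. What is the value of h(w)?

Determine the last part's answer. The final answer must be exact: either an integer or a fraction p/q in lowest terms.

Step 1: cross terms: (-31*-20 - -13*-29)=243, (-13*-38 - 7*-20)=634, (7*37 - -7*-38)=-7, (-7*27 - -27*37)=810, (-27*-29 - -31*27)=1620; twice the area = |3300| = 3300; area = 1650; boundary points = 9 + 2 + 1 + 10 + 4 = 26; strictly interior points = area - boundary/2 + 1 = 1638; answer 1638
Step 2: B1 = 1638; w = 18; 7*(18)^4 + 6*(18)^3 - 3*(18)^2 + 1*(18)^1 + 2 = (734832) + (34992) + (-972) + (18) + (2) = 768872; answer 768872

768872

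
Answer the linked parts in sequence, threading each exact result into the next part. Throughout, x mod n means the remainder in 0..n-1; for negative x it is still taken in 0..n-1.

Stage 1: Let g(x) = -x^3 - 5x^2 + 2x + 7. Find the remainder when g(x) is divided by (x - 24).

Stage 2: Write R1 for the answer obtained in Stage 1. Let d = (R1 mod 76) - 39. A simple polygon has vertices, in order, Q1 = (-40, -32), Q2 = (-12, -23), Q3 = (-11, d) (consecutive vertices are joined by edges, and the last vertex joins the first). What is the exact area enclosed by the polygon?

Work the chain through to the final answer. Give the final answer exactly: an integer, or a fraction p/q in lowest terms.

Stage 1: remainder = value at the root: -1*(24)^3 - 5*(24)^2 + 2*(24)^1 + 7 = (-13824) + (-2880) + (48) + (7) = -16649; answer -16649
Stage 2: R1 = -16649; d = 32; cross terms: (-40*-23 - -12*-32)=536, (-12*32 - -11*-23)=-637, (-11*-32 - -40*32)=1632; twice the area = |1531| = 1531; area = 1531/2; answer 1531/2

1531/2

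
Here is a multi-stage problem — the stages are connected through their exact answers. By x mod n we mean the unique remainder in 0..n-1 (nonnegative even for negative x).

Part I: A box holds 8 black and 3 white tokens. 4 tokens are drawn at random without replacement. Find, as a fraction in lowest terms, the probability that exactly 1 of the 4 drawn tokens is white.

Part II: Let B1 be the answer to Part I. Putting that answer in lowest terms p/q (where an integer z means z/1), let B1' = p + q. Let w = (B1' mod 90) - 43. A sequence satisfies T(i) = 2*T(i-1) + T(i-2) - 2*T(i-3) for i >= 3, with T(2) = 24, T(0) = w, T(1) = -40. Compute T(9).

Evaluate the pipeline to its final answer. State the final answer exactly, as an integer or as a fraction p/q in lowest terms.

Part I: total draws C(11,4) = 330; favorable C(3,1)*C(8,3) = 168; P = 28/55; answer 28/55
Part II: B1 = 28/55; threaded value p + q = 83; w = 40; T(3) = 2*(24) + 1*(-40) - 2*(40) = -72; iterating: T(3)=-72, T(4)=-40, T(5)=-200, T(6)=-296, T(7)=-712, T(8)=-1320, T(9)=-2760; answer -2760

-2760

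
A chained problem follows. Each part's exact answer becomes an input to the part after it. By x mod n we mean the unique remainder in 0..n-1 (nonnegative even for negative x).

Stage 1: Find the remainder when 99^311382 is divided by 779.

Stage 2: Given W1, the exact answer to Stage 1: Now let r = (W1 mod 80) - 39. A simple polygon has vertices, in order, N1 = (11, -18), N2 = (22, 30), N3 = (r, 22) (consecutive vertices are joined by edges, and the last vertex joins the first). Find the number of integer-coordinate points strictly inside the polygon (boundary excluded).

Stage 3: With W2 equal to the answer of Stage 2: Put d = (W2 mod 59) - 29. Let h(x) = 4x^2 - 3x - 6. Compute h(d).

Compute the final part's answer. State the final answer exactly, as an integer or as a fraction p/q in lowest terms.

1344

Stage 1: squarings mod 779: 99^1=99, 99^2=453, 99^4=332, 99^8=385, 99^16=215, 99^32=264, 99^64=365, 99^128=16, 99^256=256, 99^512=100, 99^1024=652, 99^2048=549, 99^4096=707, 99^8192=510, 99^16384=693, 99^32768=385, 99^65536=215, 99^131072=264, 99^262144=365; 99^311382 = 99^2 * 99^4 * 99^16 * 99^64 * 99^16384 * 99^32768 * 99^262144 = 39 (mod 779); answer 39
Stage 2: W1 = 39; r = 0; cross terms: (11*30 - 22*-18)=726, (22*22 - 0*30)=484, (0*-18 - 11*22)=-242; twice the area = |968| = 968; area = 484; boundary points = 1 + 2 + 1 = 4; strictly interior points = area - boundary/2 + 1 = 483; answer 483
Stage 3: W2 = 483; d = -18; 4*(-18)^2 - 3*(-18)^1 - 6 = (1296) + (54) + (-6) = 1344; answer 1344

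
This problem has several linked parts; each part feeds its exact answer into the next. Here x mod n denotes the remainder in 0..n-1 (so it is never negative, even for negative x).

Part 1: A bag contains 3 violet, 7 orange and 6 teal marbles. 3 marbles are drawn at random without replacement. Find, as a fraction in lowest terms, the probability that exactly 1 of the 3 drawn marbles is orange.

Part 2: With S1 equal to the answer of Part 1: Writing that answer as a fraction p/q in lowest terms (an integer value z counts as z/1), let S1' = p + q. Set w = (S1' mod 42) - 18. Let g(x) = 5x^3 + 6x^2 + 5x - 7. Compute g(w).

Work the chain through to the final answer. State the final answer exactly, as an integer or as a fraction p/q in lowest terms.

Part 1: total draws C(16,3) = 560; favorable C(7,1)*C(9,2) = 252; P = 9/20; answer 9/20
Part 2: S1 = 9/20; threaded value p + q = 29; w = 11; 5*(11)^3 + 6*(11)^2 + 5*(11)^1 - 7 = (6655) + (726) + (55) + (-7) = 7429; answer 7429

7429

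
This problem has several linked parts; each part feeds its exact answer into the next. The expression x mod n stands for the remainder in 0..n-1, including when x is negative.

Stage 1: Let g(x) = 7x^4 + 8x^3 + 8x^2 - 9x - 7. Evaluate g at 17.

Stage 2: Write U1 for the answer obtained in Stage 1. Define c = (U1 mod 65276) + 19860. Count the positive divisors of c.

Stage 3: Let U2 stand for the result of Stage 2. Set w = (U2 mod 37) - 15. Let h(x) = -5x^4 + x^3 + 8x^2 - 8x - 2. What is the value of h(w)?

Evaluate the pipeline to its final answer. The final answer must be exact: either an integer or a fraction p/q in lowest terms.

-11902

Stage 1: 7*(17)^4 + 8*(17)^3 + 8*(17)^2 - 9*(17)^1 - 7 = (584647) + (39304) + (2312) + (-153) + (-7) = 626103; answer 626103
Stage 2: U1 = 626103; c = 58479; 58479 = 3 * 101 * 193; number of divisors = (1+1) * (1+1) * (1+1) = 8; answer 8
Stage 3: U2 = 8; w = -7; -5*(-7)^4 + 1*(-7)^3 + 8*(-7)^2 - 8*(-7)^1 - 2 = (-12005) + (-343) + (392) + (56) + (-2) = -11902; answer -11902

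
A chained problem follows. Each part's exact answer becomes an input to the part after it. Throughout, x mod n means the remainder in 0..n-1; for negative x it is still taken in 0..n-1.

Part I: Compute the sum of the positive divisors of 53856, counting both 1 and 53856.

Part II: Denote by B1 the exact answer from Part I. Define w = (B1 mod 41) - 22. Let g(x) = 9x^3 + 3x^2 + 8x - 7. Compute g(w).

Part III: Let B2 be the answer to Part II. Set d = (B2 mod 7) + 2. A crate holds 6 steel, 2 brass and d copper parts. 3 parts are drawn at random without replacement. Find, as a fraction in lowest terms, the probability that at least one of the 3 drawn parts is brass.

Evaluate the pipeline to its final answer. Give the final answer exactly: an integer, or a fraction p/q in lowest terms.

7/20

Part I: 53856 = 2^5 * 3^2 * 11 * 17; sigma = (1 + 2 + 4 + 8 + 16 + 32) * (1 + 3 + 9) * (1 + 11) * (1 + 17) = 63 * 13 * 12 * 18 = 176904; answer 176904
Part II: B1 = 176904; w = 8; 9*(8)^3 + 3*(8)^2 + 8*(8)^1 - 7 = (4608) + (192) + (64) + (-7) = 4857; answer 4857
Part III: B2 = 4857; d = 8; total draws C(16,3) = 560; complement C(14,3) = 364; favorable 560 - 364 = 196; P = 7/20; answer 7/20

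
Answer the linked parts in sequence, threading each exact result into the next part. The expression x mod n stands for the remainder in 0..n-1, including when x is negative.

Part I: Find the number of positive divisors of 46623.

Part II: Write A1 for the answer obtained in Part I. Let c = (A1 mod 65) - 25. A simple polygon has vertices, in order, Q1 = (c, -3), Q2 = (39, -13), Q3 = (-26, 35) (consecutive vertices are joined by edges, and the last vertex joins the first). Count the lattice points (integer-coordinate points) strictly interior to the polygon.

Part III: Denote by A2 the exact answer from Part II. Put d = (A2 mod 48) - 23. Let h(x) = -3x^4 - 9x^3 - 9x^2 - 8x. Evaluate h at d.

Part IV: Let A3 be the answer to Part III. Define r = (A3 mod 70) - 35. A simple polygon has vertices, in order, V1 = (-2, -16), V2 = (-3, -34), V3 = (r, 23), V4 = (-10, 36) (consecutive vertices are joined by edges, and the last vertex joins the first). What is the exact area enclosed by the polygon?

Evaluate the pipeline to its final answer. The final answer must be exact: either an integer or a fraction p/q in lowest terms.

Part I: 46623 = 3 * 15541; number of divisors = (1+1) * (1+1) = 4; answer 4
Part II: A1 = 4; c = -21; cross terms: (-21*-13 - 39*-3)=390, (39*35 - -26*-13)=1027, (-26*-3 - -21*35)=813; twice the area = |2230| = 2230; area = 1115; boundary points = 10 + 1 + 1 = 12; strictly interior points = area - boundary/2 + 1 = 1110; answer 1110
Part III: A2 = 1110; d = -17; -3*(-17)^4 - 9*(-17)^3 - 9*(-17)^2 - 8*(-17)^1 = (-250563) + (44217) + (-2601) + (136) = -208811; answer -208811
Part IV: A3 = -208811; r = 34; cross terms: (-2*-34 - -3*-16)=20, (-3*23 - 34*-34)=1087, (34*36 - -10*23)=1454, (-10*-16 - -2*36)=232; twice the area = |2793| = 2793; area = 2793/2; answer 2793/2

2793/2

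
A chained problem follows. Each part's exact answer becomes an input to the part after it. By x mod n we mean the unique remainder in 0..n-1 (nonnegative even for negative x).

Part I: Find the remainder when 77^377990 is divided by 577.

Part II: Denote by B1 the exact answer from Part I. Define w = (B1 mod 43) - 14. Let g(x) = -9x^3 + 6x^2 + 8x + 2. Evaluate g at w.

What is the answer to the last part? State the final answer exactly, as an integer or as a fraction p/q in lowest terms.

2114

Part I: squarings mod 577: 77^1=77, 77^2=159, 77^4=470, 77^8=486, 77^16=203, 77^32=242, 77^64=287, 77^128=435, 77^256=546, 77^512=384, 77^1024=321, 77^2048=335, 77^4096=287, 77^8192=435, 77^16384=546, 77^32768=384, 77^65536=321, 77^131072=335, 77^262144=287; 77^377990 = 77^2 * 77^4 * 77^128 * 77^1024 * 77^16384 * 77^32768 * 77^65536 * 77^262144 = 524 (mod 577); answer 524
Part II: B1 = 524; w = -6; -9*(-6)^3 + 6*(-6)^2 + 8*(-6)^1 + 2 = (1944) + (216) + (-48) + (2) = 2114; answer 2114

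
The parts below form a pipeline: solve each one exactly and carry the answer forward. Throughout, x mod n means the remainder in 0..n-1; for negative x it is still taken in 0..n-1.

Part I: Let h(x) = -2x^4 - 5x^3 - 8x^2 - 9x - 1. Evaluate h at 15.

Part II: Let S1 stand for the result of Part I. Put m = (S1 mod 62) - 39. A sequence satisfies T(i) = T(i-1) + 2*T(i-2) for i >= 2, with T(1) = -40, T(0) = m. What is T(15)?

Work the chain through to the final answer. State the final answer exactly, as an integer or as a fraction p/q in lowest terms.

-502452

Part I: -2*(15)^4 - 5*(15)^3 - 8*(15)^2 - 9*(15)^1 - 1 = (-101250) + (-16875) + (-1800) + (-135) + (-1) = -120061; answer -120061
Part II: S1 = -120061; m = -6; T(2) = 1*(-40) + 2*(-6) = -52; iterating: T(2)=-52, T(3)=-132, T(4)=-236, T(5)=-500, T(6)=-972, T(7)=-1972, T(8)=-3916, T(9)=-7860, T(10)=-15692, T(11)=-31412, T(12)=-62796, T(13)=-125620, T(14)=-251212, T(15)=-502452; answer -502452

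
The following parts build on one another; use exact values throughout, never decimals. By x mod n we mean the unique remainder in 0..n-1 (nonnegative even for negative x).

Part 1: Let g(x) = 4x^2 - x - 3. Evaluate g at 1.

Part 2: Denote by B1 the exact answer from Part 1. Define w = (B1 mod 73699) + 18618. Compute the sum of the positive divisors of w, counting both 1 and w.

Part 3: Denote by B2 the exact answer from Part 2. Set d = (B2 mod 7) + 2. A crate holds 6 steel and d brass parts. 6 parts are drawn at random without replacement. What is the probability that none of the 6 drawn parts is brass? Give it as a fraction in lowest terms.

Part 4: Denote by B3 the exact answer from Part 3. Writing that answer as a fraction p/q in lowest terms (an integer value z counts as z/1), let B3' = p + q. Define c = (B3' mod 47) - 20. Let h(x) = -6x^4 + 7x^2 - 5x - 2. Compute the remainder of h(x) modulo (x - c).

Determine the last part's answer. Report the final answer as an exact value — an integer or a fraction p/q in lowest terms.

Part 1: 4*(1)^2 - 1*(1)^1 - 3 = (4) + (-1) + (-3) = 0; answer 0
Part 2: B1 = 0; w = 18618; 18618 = 2 * 3 * 29 * 107; sigma = (1 + 2) * (1 + 3) * (1 + 29) * (1 + 107) = 3 * 4 * 30 * 108 = 38880; answer 38880
Part 3: B2 = 38880; d = 4; total draws C(10,6) = 210; favorable C(6,6) = 1; P = 1/210; answer 1/210
Part 4: B3 = 1/210; threaded value p + q = 211; c = 3; remainder = value at the root: -6*(3)^4 + 7*(3)^2 - 5*(3)^1 - 2 = (-486) + (63) + (-15) + (-2) = -440; answer -440

-440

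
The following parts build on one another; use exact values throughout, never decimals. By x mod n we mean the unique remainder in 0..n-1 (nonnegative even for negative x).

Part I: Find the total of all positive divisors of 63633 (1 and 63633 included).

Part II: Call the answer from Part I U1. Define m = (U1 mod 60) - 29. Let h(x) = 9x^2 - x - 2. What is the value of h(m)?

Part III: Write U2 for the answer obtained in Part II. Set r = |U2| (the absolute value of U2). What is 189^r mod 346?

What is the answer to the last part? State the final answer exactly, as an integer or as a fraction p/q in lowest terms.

133

Part I: 63633 = 3 * 21211; sigma = (1 + 3) * (1 + 21211) = 4 * 21212 = 84848; answer 84848
Part II: U1 = 84848; m = -21; 9*(-21)^2 - 1*(-21)^1 - 2 = (3969) + (21) + (-2) = 3988; answer 3988
Part III: U2 = 3988; r = 3988; squarings mod 346: 189^1=189, 189^2=83, 189^4=315, 189^8=269, 189^16=47, 189^32=133, 189^64=43, 189^128=119, 189^256=321, 189^512=279, 189^1024=337, 189^2048=81; 189^3988 = 189^4 * 189^16 * 189^128 * 189^256 * 189^512 * 189^1024 * 189^2048 = 133 (mod 346); answer 133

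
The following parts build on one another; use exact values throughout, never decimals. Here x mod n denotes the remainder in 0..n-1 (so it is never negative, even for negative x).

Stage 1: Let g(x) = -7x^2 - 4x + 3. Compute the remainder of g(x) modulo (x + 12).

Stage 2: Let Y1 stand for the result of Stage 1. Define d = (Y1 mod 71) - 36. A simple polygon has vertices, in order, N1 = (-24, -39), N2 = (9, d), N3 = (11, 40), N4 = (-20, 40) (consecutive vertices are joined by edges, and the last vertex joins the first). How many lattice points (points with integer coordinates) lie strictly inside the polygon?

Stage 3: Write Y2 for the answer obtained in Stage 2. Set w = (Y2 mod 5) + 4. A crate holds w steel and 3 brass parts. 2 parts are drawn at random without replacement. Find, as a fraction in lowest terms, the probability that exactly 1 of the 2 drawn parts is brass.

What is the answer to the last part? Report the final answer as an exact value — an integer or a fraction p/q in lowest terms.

1/2

Stage 1: remainder = value at the root: -7*(-12)^2 - 4*(-12)^1 + 3 = (-1008) + (48) + (3) = -957; answer -957
Stage 2: Y1 = -957; d = 1; cross terms: (-24*1 - 9*-39)=327, (9*40 - 11*1)=349, (11*40 - -20*40)=1240, (-20*-39 - -24*40)=1740; twice the area = |3656| = 3656; area = 1828; boundary points = 1 + 1 + 31 + 1 = 34; strictly interior points = area - boundary/2 + 1 = 1812; answer 1812
Stage 3: Y2 = 1812; w = 6; total draws C(9,2) = 36; favorable C(3,1)*C(6,1) = 18; P = 1/2; answer 1/2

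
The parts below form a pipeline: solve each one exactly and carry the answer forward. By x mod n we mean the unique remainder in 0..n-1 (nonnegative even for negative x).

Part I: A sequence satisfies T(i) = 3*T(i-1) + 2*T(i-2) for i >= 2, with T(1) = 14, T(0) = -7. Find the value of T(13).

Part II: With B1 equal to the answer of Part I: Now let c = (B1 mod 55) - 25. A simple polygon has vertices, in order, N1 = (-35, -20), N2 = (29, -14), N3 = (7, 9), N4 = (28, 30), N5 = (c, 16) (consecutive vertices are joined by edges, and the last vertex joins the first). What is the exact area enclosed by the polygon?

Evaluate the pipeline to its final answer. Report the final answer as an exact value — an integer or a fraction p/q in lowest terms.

Part I: T(2) = 3*(14) + 2*(-7) = 28; iterating: T(2)=28, T(3)=112, T(4)=392, T(5)=1400, T(6)=4984, T(7)=17752, T(8)=63224, T(9)=225176, T(10)=801976, T(11)=2856280, T(12)=10172792, T(13)=36230936; answer 36230936
Part II: B1 = 36230936; c = -9; cross terms: (-35*-14 - 29*-20)=1070, (29*9 - 7*-14)=359, (7*30 - 28*9)=-42, (28*16 - -9*30)=718, (-9*-20 - -35*16)=740; twice the area = |2845| = 2845; area = 2845/2; answer 2845/2

2845/2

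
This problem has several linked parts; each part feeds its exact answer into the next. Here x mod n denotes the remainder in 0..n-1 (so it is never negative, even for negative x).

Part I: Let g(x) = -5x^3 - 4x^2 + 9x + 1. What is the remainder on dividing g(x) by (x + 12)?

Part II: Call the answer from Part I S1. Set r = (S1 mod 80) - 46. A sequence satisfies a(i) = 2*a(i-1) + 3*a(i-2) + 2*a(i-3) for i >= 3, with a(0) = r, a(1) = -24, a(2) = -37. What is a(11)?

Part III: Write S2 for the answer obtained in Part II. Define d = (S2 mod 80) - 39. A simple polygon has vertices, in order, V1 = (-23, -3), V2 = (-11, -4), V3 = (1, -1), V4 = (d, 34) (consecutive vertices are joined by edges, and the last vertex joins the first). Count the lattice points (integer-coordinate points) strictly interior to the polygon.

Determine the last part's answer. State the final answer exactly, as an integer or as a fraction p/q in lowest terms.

467

Part I: remainder = value at the root: -5*(-12)^3 - 4*(-12)^2 + 9*(-12)^1 + 1 = (8640) + (-576) + (-108) + (1) = 7957; answer 7957
Part II: S1 = 7957; r = -9; a(3) = 2*(-37) + 3*(-24) + 2*(-9) = -164; iterating: a(3)=-164, a(4)=-487, a(5)=-1540, a(6)=-4869, a(7)=-15332, a(8)=-48351, a(9)=-152436, a(10)=-480589, a(11)=-1515188; answer -1515188
Part III: S2 = -1515188; d = -27; cross terms: (-23*-4 - -11*-3)=59, (-11*-1 - 1*-4)=15, (1*34 - -27*-1)=7, (-27*-3 - -23*34)=863; twice the area = |944| = 944; area = 472; boundary points = 1 + 3 + 7 + 1 = 12; strictly interior points = area - boundary/2 + 1 = 467; answer 467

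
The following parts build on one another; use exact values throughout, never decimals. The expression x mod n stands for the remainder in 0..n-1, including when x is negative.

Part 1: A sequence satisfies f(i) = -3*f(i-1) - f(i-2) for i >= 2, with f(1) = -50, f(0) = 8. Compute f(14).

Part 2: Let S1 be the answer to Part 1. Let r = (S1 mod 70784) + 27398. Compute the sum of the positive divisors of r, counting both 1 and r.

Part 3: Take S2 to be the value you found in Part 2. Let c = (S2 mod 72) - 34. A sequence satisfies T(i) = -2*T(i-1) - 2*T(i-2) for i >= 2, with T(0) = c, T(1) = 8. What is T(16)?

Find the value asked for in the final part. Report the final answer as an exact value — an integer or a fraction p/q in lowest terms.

-8704

Part 1: f(2) = -3*(-50) - 1*(8) = 142; iterating: f(2)=142, f(3)=-376, f(4)=986, f(5)=-2582, f(6)=6760, f(7)=-17698, f(8)=46334, f(9)=-121304, f(10)=317578, f(11)=-831430, f(12)=2176712, f(13)=-5698706, f(14)=14919406; answer 14919406
Part 2: S1 = 14919406; r = 82164; 82164 = 2^2 * 3 * 41 * 167; sigma = (1 + 2 + 4) * (1 + 3) * (1 + 41) * (1 + 167) = 7 * 4 * 42 * 168 = 197568; answer 197568
Part 3: S2 = 197568; c = -34; T(2) = -2*(8) - 2*(-34) = 52; iterating: T(2)=52, T(3)=-120, T(4)=136, T(5)=-32, T(6)=-208, T(7)=480, T(8)=-544, T(9)=128, T(10)=832, T(11)=-1920, T(12)=2176, T(13)=-512, T(14)=-3328, T(15)=7680, T(16)=-8704; answer -8704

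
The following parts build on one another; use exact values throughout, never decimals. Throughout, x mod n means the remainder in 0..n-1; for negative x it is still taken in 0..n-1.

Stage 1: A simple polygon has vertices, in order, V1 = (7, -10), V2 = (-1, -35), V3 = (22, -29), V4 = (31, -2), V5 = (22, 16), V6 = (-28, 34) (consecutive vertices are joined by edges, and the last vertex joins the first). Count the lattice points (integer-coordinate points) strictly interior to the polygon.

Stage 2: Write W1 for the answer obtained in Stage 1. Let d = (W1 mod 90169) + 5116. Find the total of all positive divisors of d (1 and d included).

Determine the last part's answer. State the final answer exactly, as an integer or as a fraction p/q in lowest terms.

Stage 1: cross terms: (7*-35 - -1*-10)=-255, (-1*-29 - 22*-35)=799, (22*-2 - 31*-29)=855, (31*16 - 22*-2)=540, (22*34 - -28*16)=1196, (-28*-10 - 7*34)=42; twice the area = |3177| = 3177; area = 3177/2; boundary points = 1 + 1 + 9 + 9 + 2 + 1 = 23; strictly interior points = area - boundary/2 + 1 = 1578; answer 1578
Stage 2: W1 = 1578; d = 6694; 6694 = 2 * 3347; sigma = (1 + 2) * (1 + 3347) = 3 * 3348 = 10044; answer 10044

10044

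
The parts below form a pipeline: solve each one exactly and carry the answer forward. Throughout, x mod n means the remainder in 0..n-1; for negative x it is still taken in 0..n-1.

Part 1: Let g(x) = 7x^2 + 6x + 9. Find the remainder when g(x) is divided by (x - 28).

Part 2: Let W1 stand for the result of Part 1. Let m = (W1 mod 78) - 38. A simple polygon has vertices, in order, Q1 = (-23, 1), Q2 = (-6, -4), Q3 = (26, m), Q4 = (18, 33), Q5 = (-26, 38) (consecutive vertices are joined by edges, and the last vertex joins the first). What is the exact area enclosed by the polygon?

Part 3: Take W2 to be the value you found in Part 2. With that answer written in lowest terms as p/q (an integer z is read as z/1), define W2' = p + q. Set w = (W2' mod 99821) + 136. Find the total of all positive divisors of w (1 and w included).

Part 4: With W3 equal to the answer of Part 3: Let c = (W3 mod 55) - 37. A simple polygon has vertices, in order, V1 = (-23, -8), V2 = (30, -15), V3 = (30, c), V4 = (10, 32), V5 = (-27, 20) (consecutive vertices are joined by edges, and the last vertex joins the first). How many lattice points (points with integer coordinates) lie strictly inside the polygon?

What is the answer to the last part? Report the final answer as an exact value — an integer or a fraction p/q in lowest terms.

2000

Part 1: remainder = value at the root: 7*(28)^2 + 6*(28)^1 + 9 = (5488) + (168) + (9) = 5665; answer 5665
Part 2: W1 = 5665; m = 11; cross terms: (-23*-4 - -6*1)=98, (-6*11 - 26*-4)=38, (26*33 - 18*11)=660, (18*38 - -26*33)=1542, (-26*1 - -23*38)=848; twice the area = |3186| = 3186; area = 1593; answer 1593
Part 3: W2 = 1593; threaded value p + q = 1594; w = 1730; 1730 = 2 * 5 * 173; sigma = (1 + 2) * (1 + 5) * (1 + 173) = 3 * 6 * 174 = 3132; answer 3132
Part 4: W3 = 3132; c = 15; cross terms: (-23*-15 - 30*-8)=585, (30*15 - 30*-15)=900, (30*32 - 10*15)=810, (10*20 - -27*32)=1064, (-27*-8 - -23*20)=676; twice the area = |4035| = 4035; area = 4035/2; boundary points = 1 + 30 + 1 + 1 + 4 = 37; strictly interior points = area - boundary/2 + 1 = 2000; answer 2000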